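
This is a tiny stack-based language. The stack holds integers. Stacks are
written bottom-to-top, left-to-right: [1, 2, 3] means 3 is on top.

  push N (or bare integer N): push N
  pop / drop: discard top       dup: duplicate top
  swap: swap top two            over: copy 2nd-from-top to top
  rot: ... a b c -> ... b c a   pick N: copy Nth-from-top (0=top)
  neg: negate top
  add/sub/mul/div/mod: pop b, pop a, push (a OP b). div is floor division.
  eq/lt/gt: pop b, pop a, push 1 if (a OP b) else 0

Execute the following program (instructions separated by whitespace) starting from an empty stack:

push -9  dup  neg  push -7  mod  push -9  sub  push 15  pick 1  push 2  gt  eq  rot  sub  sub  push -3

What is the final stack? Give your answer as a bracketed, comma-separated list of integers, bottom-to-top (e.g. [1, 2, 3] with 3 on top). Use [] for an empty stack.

Answer: [-5, -3]

Derivation:
After 'push -9': [-9]
After 'dup': [-9, -9]
After 'neg': [-9, 9]
After 'push -7': [-9, 9, -7]
After 'mod': [-9, -5]
After 'push -9': [-9, -5, -9]
After 'sub': [-9, 4]
After 'push 15': [-9, 4, 15]
After 'pick 1': [-9, 4, 15, 4]
After 'push 2': [-9, 4, 15, 4, 2]
After 'gt': [-9, 4, 15, 1]
After 'eq': [-9, 4, 0]
After 'rot': [4, 0, -9]
After 'sub': [4, 9]
After 'sub': [-5]
After 'push -3': [-5, -3]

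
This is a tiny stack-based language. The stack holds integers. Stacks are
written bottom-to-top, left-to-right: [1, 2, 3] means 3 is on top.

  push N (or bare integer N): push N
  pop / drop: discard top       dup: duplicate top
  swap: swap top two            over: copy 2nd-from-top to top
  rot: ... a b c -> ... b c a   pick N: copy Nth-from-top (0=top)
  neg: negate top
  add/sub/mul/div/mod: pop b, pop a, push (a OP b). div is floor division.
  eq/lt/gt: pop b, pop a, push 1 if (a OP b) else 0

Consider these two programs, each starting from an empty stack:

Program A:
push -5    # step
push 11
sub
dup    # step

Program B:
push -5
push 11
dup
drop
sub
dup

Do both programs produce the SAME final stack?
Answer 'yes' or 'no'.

Answer: yes

Derivation:
Program A trace:
  After 'push -5': [-5]
  After 'push 11': [-5, 11]
  After 'sub': [-16]
  After 'dup': [-16, -16]
Program A final stack: [-16, -16]

Program B trace:
  After 'push -5': [-5]
  After 'push 11': [-5, 11]
  After 'dup': [-5, 11, 11]
  After 'drop': [-5, 11]
  After 'sub': [-16]
  After 'dup': [-16, -16]
Program B final stack: [-16, -16]
Same: yes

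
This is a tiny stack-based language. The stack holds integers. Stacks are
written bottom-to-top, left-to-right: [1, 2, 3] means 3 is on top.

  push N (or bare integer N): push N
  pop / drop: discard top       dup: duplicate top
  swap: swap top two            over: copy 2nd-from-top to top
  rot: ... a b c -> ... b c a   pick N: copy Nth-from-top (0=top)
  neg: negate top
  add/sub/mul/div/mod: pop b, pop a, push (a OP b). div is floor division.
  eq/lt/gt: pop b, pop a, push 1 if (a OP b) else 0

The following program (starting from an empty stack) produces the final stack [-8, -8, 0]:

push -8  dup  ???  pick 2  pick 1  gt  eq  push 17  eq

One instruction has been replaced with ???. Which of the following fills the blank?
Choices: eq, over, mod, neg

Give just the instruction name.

Answer: over

Derivation:
Stack before ???: [-8, -8]
Stack after ???:  [-8, -8, -8]
Checking each choice:
  eq: stack underflow (need 3, have 1)
  over: MATCH
  mod: stack underflow (need 3, have 1)
  neg: stack underflow (need 3, have 2)


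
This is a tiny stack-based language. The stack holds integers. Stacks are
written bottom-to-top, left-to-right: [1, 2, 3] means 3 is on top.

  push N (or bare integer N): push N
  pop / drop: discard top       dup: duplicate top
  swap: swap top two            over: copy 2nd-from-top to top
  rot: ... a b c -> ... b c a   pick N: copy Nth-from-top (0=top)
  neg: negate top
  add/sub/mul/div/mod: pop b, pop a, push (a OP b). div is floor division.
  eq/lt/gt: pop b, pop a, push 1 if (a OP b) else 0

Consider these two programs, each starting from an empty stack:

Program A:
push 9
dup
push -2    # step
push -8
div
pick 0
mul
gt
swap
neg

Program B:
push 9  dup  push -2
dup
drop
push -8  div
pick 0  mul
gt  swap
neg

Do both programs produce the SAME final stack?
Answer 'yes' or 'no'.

Answer: yes

Derivation:
Program A trace:
  After 'push 9': [9]
  After 'dup': [9, 9]
  After 'push -2': [9, 9, -2]
  After 'push -8': [9, 9, -2, -8]
  After 'div': [9, 9, 0]
  After 'pick 0': [9, 9, 0, 0]
  After 'mul': [9, 9, 0]
  After 'gt': [9, 1]
  After 'swap': [1, 9]
  After 'neg': [1, -9]
Program A final stack: [1, -9]

Program B trace:
  After 'push 9': [9]
  After 'dup': [9, 9]
  After 'push -2': [9, 9, -2]
  After 'dup': [9, 9, -2, -2]
  After 'drop': [9, 9, -2]
  After 'push -8': [9, 9, -2, -8]
  After 'div': [9, 9, 0]
  After 'pick 0': [9, 9, 0, 0]
  After 'mul': [9, 9, 0]
  After 'gt': [9, 1]
  After 'swap': [1, 9]
  After 'neg': [1, -9]
Program B final stack: [1, -9]
Same: yes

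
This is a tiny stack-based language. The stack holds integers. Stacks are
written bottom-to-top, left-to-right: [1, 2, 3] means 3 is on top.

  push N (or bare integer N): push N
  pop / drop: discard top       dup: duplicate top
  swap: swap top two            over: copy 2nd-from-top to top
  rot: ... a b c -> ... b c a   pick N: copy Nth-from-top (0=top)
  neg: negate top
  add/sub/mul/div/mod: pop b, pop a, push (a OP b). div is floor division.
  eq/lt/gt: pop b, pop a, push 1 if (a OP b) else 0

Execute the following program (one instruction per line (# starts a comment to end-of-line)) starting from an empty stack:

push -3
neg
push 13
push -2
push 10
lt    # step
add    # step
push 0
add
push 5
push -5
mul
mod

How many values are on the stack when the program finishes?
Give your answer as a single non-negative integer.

Answer: 2

Derivation:
After 'push -3': stack = [-3] (depth 1)
After 'neg': stack = [3] (depth 1)
After 'push 13': stack = [3, 13] (depth 2)
After 'push -2': stack = [3, 13, -2] (depth 3)
After 'push 10': stack = [3, 13, -2, 10] (depth 4)
After 'lt': stack = [3, 13, 1] (depth 3)
After 'add': stack = [3, 14] (depth 2)
After 'push 0': stack = [3, 14, 0] (depth 3)
After 'add': stack = [3, 14] (depth 2)
After 'push 5': stack = [3, 14, 5] (depth 3)
After 'push -5': stack = [3, 14, 5, -5] (depth 4)
After 'mul': stack = [3, 14, -25] (depth 3)
After 'mod': stack = [3, -11] (depth 2)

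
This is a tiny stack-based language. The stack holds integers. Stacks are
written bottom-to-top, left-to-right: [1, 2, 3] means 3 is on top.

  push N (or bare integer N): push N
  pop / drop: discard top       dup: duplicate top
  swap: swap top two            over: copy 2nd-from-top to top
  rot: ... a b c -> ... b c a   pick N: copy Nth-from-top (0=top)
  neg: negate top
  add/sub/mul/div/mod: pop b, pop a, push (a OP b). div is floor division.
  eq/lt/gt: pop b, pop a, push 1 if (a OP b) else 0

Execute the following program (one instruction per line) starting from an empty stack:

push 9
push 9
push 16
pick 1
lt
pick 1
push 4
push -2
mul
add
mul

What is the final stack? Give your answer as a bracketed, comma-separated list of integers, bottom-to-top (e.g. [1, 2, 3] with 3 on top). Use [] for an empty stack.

After 'push 9': [9]
After 'push 9': [9, 9]
After 'push 16': [9, 9, 16]
After 'pick 1': [9, 9, 16, 9]
After 'lt': [9, 9, 0]
After 'pick 1': [9, 9, 0, 9]
After 'push 4': [9, 9, 0, 9, 4]
After 'push -2': [9, 9, 0, 9, 4, -2]
After 'mul': [9, 9, 0, 9, -8]
After 'add': [9, 9, 0, 1]
After 'mul': [9, 9, 0]

Answer: [9, 9, 0]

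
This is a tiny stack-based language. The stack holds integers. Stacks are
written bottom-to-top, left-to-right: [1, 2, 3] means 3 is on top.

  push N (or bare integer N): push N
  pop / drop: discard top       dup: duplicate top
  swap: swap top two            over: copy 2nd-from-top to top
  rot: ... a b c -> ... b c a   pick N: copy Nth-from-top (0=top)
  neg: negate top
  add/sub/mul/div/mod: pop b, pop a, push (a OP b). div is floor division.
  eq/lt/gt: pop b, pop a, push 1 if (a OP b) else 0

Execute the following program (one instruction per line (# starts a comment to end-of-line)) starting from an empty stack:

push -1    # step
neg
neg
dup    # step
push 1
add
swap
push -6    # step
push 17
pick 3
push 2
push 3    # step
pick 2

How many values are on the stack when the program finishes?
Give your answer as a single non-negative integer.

Answer: 8

Derivation:
After 'push -1': stack = [-1] (depth 1)
After 'neg': stack = [1] (depth 1)
After 'neg': stack = [-1] (depth 1)
After 'dup': stack = [-1, -1] (depth 2)
After 'push 1': stack = [-1, -1, 1] (depth 3)
After 'add': stack = [-1, 0] (depth 2)
After 'swap': stack = [0, -1] (depth 2)
After 'push -6': stack = [0, -1, -6] (depth 3)
After 'push 17': stack = [0, -1, -6, 17] (depth 4)
After 'pick 3': stack = [0, -1, -6, 17, 0] (depth 5)
After 'push 2': stack = [0, -1, -6, 17, 0, 2] (depth 6)
After 'push 3': stack = [0, -1, -6, 17, 0, 2, 3] (depth 7)
After 'pick 2': stack = [0, -1, -6, 17, 0, 2, 3, 0] (depth 8)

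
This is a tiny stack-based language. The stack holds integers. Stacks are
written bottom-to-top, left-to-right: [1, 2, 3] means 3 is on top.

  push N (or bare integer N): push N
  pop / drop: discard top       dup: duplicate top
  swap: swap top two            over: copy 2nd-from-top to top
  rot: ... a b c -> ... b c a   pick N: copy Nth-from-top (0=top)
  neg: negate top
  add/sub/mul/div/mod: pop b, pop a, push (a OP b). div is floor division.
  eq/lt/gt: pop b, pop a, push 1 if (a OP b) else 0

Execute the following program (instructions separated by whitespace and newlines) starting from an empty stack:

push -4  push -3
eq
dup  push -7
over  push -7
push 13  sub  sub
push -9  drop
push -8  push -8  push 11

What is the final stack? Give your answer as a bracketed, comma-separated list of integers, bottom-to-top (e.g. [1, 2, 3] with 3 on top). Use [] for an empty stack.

Answer: [0, 0, -7, 20, -8, -8, 11]

Derivation:
After 'push -4': [-4]
After 'push -3': [-4, -3]
After 'eq': [0]
After 'dup': [0, 0]
After 'push -7': [0, 0, -7]
After 'over': [0, 0, -7, 0]
After 'push -7': [0, 0, -7, 0, -7]
After 'push 13': [0, 0, -7, 0, -7, 13]
After 'sub': [0, 0, -7, 0, -20]
After 'sub': [0, 0, -7, 20]
After 'push -9': [0, 0, -7, 20, -9]
After 'drop': [0, 0, -7, 20]
After 'push -8': [0, 0, -7, 20, -8]
After 'push -8': [0, 0, -7, 20, -8, -8]
After 'push 11': [0, 0, -7, 20, -8, -8, 11]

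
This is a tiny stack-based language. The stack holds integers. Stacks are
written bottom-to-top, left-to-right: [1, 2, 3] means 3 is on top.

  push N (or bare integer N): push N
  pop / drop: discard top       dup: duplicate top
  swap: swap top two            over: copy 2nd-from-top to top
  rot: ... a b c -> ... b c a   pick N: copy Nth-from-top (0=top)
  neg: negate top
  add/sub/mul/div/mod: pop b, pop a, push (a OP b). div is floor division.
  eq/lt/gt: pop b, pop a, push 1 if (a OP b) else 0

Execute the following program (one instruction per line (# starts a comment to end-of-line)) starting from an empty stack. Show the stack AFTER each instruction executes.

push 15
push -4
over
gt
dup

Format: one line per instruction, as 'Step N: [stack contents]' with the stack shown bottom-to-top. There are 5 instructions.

Step 1: [15]
Step 2: [15, -4]
Step 3: [15, -4, 15]
Step 4: [15, 0]
Step 5: [15, 0, 0]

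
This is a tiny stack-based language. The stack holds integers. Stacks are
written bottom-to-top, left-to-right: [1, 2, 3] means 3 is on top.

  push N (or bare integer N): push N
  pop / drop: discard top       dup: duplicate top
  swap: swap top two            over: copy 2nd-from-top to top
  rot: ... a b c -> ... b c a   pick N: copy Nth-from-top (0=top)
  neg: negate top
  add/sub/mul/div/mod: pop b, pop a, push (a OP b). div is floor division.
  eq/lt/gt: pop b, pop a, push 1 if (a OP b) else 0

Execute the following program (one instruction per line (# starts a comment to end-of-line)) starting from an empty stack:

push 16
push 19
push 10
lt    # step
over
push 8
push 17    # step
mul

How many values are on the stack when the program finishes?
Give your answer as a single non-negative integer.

After 'push 16': stack = [16] (depth 1)
After 'push 19': stack = [16, 19] (depth 2)
After 'push 10': stack = [16, 19, 10] (depth 3)
After 'lt': stack = [16, 0] (depth 2)
After 'over': stack = [16, 0, 16] (depth 3)
After 'push 8': stack = [16, 0, 16, 8] (depth 4)
After 'push 17': stack = [16, 0, 16, 8, 17] (depth 5)
After 'mul': stack = [16, 0, 16, 136] (depth 4)

Answer: 4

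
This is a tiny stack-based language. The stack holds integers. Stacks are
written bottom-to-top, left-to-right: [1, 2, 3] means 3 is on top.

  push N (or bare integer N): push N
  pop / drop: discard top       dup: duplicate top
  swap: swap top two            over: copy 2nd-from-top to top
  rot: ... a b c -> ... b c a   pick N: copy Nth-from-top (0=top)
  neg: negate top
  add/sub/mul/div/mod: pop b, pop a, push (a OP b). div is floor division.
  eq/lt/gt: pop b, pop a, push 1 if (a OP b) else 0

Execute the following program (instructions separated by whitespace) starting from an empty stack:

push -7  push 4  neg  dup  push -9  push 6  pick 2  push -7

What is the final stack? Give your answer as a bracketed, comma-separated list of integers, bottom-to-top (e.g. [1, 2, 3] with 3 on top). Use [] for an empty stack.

After 'push -7': [-7]
After 'push 4': [-7, 4]
After 'neg': [-7, -4]
After 'dup': [-7, -4, -4]
After 'push -9': [-7, -4, -4, -9]
After 'push 6': [-7, -4, -4, -9, 6]
After 'pick 2': [-7, -4, -4, -9, 6, -4]
After 'push -7': [-7, -4, -4, -9, 6, -4, -7]

Answer: [-7, -4, -4, -9, 6, -4, -7]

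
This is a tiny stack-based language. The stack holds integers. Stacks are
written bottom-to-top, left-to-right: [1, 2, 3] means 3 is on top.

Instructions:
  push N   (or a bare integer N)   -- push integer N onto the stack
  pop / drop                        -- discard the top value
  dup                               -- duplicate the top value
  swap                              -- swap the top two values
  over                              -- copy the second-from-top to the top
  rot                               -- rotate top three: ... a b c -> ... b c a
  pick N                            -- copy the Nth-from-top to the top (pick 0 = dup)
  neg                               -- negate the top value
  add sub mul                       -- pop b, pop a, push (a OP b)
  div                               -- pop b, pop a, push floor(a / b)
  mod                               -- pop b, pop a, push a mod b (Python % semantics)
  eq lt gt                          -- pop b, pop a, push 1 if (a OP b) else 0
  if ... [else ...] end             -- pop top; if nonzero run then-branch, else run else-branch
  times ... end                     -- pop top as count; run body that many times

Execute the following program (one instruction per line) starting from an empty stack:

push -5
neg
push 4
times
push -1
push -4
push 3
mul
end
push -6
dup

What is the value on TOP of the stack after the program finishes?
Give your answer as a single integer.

Answer: -6

Derivation:
After 'push -5': [-5]
After 'neg': [5]
After 'push 4': [5, 4]
After 'times': [5]
After 'push -1': [5, -1]
After 'push -4': [5, -1, -4]
After 'push 3': [5, -1, -4, 3]
After 'mul': [5, -1, -12]
After 'push -1': [5, -1, -12, -1]
After 'push -4': [5, -1, -12, -1, -4]
  ...
After 'push -1': [5, -1, -12, -1, -12, -1]
After 'push -4': [5, -1, -12, -1, -12, -1, -4]
After 'push 3': [5, -1, -12, -1, -12, -1, -4, 3]
After 'mul': [5, -1, -12, -1, -12, -1, -12]
After 'push -1': [5, -1, -12, -1, -12, -1, -12, -1]
After 'push -4': [5, -1, -12, -1, -12, -1, -12, -1, -4]
After 'push 3': [5, -1, -12, -1, -12, -1, -12, -1, -4, 3]
After 'mul': [5, -1, -12, -1, -12, -1, -12, -1, -12]
After 'push -6': [5, -1, -12, -1, -12, -1, -12, -1, -12, -6]
After 'dup': [5, -1, -12, -1, -12, -1, -12, -1, -12, -6, -6]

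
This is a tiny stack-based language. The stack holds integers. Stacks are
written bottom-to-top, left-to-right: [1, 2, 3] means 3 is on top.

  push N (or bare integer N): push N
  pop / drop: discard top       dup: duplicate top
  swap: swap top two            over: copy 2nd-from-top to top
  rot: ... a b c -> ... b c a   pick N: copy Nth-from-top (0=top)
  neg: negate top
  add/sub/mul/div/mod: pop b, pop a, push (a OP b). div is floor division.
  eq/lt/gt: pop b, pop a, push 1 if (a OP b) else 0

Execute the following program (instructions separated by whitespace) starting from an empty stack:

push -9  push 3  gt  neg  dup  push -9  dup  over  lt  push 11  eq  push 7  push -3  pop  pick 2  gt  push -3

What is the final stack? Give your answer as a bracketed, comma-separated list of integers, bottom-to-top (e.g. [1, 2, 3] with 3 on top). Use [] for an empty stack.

After 'push -9': [-9]
After 'push 3': [-9, 3]
After 'gt': [0]
After 'neg': [0]
After 'dup': [0, 0]
After 'push -9': [0, 0, -9]
After 'dup': [0, 0, -9, -9]
After 'over': [0, 0, -9, -9, -9]
After 'lt': [0, 0, -9, 0]
After 'push 11': [0, 0, -9, 0, 11]
After 'eq': [0, 0, -9, 0]
After 'push 7': [0, 0, -9, 0, 7]
After 'push -3': [0, 0, -9, 0, 7, -3]
After 'pop': [0, 0, -9, 0, 7]
After 'pick 2': [0, 0, -9, 0, 7, -9]
After 'gt': [0, 0, -9, 0, 1]
After 'push -3': [0, 0, -9, 0, 1, -3]

Answer: [0, 0, -9, 0, 1, -3]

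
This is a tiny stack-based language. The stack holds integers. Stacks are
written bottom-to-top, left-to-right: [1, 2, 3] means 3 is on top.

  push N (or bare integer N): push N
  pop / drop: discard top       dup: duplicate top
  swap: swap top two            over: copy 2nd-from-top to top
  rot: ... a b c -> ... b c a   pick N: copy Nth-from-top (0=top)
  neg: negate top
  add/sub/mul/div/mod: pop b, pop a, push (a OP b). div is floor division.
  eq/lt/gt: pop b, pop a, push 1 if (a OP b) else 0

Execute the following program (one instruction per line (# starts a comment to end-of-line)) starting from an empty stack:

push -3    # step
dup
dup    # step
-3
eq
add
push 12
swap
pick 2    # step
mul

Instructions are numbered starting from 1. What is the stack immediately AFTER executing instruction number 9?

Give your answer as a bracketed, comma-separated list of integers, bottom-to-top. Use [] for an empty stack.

Step 1 ('push -3'): [-3]
Step 2 ('dup'): [-3, -3]
Step 3 ('dup'): [-3, -3, -3]
Step 4 ('-3'): [-3, -3, -3, -3]
Step 5 ('eq'): [-3, -3, 1]
Step 6 ('add'): [-3, -2]
Step 7 ('push 12'): [-3, -2, 12]
Step 8 ('swap'): [-3, 12, -2]
Step 9 ('pick 2'): [-3, 12, -2, -3]

Answer: [-3, 12, -2, -3]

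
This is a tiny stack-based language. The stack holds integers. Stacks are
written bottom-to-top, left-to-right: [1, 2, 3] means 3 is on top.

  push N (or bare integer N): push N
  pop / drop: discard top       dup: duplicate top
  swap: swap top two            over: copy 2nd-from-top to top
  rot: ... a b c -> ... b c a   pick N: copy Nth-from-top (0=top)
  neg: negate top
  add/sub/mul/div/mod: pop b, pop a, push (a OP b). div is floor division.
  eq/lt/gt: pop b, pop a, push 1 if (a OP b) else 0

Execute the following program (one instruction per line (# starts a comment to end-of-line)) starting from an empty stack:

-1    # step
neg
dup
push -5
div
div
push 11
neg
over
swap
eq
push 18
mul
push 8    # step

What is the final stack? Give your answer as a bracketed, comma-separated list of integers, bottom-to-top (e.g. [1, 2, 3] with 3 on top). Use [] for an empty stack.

Answer: [-1, 0, 8]

Derivation:
After 'push -1': [-1]
After 'neg': [1]
After 'dup': [1, 1]
After 'push -5': [1, 1, -5]
After 'div': [1, -1]
After 'div': [-1]
After 'push 11': [-1, 11]
After 'neg': [-1, -11]
After 'over': [-1, -11, -1]
After 'swap': [-1, -1, -11]
After 'eq': [-1, 0]
After 'push 18': [-1, 0, 18]
After 'mul': [-1, 0]
After 'push 8': [-1, 0, 8]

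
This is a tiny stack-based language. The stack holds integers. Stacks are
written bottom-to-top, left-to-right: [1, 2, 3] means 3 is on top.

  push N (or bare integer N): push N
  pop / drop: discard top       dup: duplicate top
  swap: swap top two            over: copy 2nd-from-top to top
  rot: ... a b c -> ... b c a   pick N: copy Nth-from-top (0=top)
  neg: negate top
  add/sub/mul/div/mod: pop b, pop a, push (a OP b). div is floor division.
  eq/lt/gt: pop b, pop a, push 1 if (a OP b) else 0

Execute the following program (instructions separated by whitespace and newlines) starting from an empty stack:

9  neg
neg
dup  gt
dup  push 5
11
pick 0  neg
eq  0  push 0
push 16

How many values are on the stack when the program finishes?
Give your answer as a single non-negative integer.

After 'push 9': stack = [9] (depth 1)
After 'neg': stack = [-9] (depth 1)
After 'neg': stack = [9] (depth 1)
After 'dup': stack = [9, 9] (depth 2)
After 'gt': stack = [0] (depth 1)
After 'dup': stack = [0, 0] (depth 2)
After 'push 5': stack = [0, 0, 5] (depth 3)
After 'push 11': stack = [0, 0, 5, 11] (depth 4)
After 'pick 0': stack = [0, 0, 5, 11, 11] (depth 5)
After 'neg': stack = [0, 0, 5, 11, -11] (depth 5)
After 'eq': stack = [0, 0, 5, 0] (depth 4)
After 'push 0': stack = [0, 0, 5, 0, 0] (depth 5)
After 'push 0': stack = [0, 0, 5, 0, 0, 0] (depth 6)
After 'push 16': stack = [0, 0, 5, 0, 0, 0, 16] (depth 7)

Answer: 7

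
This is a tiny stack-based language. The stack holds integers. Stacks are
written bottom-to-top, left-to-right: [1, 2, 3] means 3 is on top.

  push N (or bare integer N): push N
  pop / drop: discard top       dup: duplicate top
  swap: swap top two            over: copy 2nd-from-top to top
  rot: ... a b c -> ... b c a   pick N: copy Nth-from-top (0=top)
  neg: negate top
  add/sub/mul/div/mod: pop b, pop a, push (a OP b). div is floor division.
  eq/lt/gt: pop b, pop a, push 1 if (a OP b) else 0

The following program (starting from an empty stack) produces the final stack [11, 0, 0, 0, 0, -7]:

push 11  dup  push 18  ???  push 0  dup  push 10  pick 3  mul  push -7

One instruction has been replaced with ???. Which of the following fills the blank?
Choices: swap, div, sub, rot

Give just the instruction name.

Stack before ???: [11, 11, 18]
Stack after ???:  [11, 0]
Checking each choice:
  swap: produces [11, 18, 11, 0, 0, 110, -7]
  div: MATCH
  sub: produces [11, -7, 0, 0, -70, -7]
  rot: produces [11, 18, 11, 0, 0, 110, -7]


Answer: div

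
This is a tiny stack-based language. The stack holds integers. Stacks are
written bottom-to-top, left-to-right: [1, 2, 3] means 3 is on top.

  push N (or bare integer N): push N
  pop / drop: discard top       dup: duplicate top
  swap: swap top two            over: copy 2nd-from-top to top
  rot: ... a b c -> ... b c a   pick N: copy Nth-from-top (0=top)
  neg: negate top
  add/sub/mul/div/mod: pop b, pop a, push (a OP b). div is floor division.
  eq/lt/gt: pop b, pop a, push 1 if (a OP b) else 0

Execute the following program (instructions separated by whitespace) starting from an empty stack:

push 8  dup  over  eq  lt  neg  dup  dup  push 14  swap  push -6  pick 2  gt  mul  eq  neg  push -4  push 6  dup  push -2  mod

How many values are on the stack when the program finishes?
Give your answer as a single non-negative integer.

After 'push 8': stack = [8] (depth 1)
After 'dup': stack = [8, 8] (depth 2)
After 'over': stack = [8, 8, 8] (depth 3)
After 'eq': stack = [8, 1] (depth 2)
After 'lt': stack = [0] (depth 1)
After 'neg': stack = [0] (depth 1)
After 'dup': stack = [0, 0] (depth 2)
After 'dup': stack = [0, 0, 0] (depth 3)
After 'push 14': stack = [0, 0, 0, 14] (depth 4)
After 'swap': stack = [0, 0, 14, 0] (depth 4)
  ...
After 'pick 2': stack = [0, 0, 14, 0, -6, 14] (depth 6)
After 'gt': stack = [0, 0, 14, 0, 0] (depth 5)
After 'mul': stack = [0, 0, 14, 0] (depth 4)
After 'eq': stack = [0, 0, 0] (depth 3)
After 'neg': stack = [0, 0, 0] (depth 3)
After 'push -4': stack = [0, 0, 0, -4] (depth 4)
After 'push 6': stack = [0, 0, 0, -4, 6] (depth 5)
After 'dup': stack = [0, 0, 0, -4, 6, 6] (depth 6)
After 'push -2': stack = [0, 0, 0, -4, 6, 6, -2] (depth 7)
After 'mod': stack = [0, 0, 0, -4, 6, 0] (depth 6)

Answer: 6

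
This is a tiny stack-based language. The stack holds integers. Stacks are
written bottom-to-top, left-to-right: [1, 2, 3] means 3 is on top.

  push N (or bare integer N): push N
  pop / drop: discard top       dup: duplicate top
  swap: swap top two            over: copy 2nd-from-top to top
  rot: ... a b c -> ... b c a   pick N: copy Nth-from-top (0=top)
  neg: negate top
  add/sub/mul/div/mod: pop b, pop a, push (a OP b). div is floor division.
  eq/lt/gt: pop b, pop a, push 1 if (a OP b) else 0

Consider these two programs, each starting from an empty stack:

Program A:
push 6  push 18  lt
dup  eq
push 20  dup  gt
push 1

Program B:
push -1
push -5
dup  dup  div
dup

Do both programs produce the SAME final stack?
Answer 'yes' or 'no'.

Answer: no

Derivation:
Program A trace:
  After 'push 6': [6]
  After 'push 18': [6, 18]
  After 'lt': [1]
  After 'dup': [1, 1]
  After 'eq': [1]
  After 'push 20': [1, 20]
  After 'dup': [1, 20, 20]
  After 'gt': [1, 0]
  After 'push 1': [1, 0, 1]
Program A final stack: [1, 0, 1]

Program B trace:
  After 'push -1': [-1]
  After 'push -5': [-1, -5]
  After 'dup': [-1, -5, -5]
  After 'dup': [-1, -5, -5, -5]
  After 'div': [-1, -5, 1]
  After 'dup': [-1, -5, 1, 1]
Program B final stack: [-1, -5, 1, 1]
Same: no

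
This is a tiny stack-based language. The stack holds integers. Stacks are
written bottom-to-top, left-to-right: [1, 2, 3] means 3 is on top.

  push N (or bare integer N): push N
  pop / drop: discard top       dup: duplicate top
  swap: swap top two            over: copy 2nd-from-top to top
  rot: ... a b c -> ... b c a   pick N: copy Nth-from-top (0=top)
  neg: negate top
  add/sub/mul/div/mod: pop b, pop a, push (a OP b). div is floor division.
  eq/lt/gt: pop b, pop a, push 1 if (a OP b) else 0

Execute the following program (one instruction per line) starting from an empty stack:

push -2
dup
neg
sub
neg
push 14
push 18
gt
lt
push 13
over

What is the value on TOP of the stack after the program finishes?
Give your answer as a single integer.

After 'push -2': [-2]
After 'dup': [-2, -2]
After 'neg': [-2, 2]
After 'sub': [-4]
After 'neg': [4]
After 'push 14': [4, 14]
After 'push 18': [4, 14, 18]
After 'gt': [4, 0]
After 'lt': [0]
After 'push 13': [0, 13]
After 'over': [0, 13, 0]

Answer: 0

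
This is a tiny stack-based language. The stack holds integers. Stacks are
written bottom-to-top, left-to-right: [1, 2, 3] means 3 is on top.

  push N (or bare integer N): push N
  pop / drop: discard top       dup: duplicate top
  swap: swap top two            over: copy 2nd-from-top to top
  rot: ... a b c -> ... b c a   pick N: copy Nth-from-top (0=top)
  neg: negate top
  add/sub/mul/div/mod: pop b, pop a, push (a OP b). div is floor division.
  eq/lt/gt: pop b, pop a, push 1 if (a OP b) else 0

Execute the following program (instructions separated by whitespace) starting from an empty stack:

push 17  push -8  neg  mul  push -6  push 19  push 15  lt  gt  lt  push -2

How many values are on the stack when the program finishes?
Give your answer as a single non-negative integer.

After 'push 17': stack = [17] (depth 1)
After 'push -8': stack = [17, -8] (depth 2)
After 'neg': stack = [17, 8] (depth 2)
After 'mul': stack = [136] (depth 1)
After 'push -6': stack = [136, -6] (depth 2)
After 'push 19': stack = [136, -6, 19] (depth 3)
After 'push 15': stack = [136, -6, 19, 15] (depth 4)
After 'lt': stack = [136, -6, 0] (depth 3)
After 'gt': stack = [136, 0] (depth 2)
After 'lt': stack = [0] (depth 1)
After 'push -2': stack = [0, -2] (depth 2)

Answer: 2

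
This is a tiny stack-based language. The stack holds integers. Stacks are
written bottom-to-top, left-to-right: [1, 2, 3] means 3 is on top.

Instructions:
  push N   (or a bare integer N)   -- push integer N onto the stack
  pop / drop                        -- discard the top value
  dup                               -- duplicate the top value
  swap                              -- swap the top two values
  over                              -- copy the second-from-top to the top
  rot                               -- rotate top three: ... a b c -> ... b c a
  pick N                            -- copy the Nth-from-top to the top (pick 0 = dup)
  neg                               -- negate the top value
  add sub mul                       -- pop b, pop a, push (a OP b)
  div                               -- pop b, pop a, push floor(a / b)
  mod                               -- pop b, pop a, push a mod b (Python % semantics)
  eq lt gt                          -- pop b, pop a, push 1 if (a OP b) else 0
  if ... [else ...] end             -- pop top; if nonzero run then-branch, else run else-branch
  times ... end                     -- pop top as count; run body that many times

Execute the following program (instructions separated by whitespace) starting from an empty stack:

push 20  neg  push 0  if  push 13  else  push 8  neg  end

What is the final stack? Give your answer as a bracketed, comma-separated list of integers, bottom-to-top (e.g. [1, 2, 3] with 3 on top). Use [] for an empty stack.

After 'push 20': [20]
After 'neg': [-20]
After 'push 0': [-20, 0]
After 'if': [-20]
After 'push 8': [-20, 8]
After 'neg': [-20, -8]

Answer: [-20, -8]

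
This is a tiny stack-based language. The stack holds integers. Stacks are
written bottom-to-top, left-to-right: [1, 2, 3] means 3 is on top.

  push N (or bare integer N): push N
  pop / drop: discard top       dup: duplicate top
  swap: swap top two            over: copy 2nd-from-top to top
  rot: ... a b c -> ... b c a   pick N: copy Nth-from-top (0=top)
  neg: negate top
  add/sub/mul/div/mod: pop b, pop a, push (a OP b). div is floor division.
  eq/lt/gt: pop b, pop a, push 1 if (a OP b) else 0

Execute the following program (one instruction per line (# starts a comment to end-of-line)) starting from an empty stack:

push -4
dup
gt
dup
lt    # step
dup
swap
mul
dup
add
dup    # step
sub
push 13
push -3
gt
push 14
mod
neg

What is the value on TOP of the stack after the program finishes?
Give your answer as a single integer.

After 'push -4': [-4]
After 'dup': [-4, -4]
After 'gt': [0]
After 'dup': [0, 0]
After 'lt': [0]
After 'dup': [0, 0]
After 'swap': [0, 0]
After 'mul': [0]
After 'dup': [0, 0]
After 'add': [0]
After 'dup': [0, 0]
After 'sub': [0]
After 'push 13': [0, 13]
After 'push -3': [0, 13, -3]
After 'gt': [0, 1]
After 'push 14': [0, 1, 14]
After 'mod': [0, 1]
After 'neg': [0, -1]

Answer: -1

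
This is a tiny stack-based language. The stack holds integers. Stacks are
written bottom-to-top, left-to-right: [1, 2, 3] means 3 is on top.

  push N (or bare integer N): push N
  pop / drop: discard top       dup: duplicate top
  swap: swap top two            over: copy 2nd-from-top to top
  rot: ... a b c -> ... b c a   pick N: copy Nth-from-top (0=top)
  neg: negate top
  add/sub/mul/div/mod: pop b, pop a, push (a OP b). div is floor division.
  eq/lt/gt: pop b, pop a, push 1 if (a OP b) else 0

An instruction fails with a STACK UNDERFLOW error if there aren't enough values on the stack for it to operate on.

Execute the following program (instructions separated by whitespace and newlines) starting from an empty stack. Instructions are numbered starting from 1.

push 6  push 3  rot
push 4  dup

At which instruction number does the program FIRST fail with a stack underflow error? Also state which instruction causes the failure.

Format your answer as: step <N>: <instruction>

Step 1 ('push 6'): stack = [6], depth = 1
Step 2 ('push 3'): stack = [6, 3], depth = 2
Step 3 ('rot'): needs 3 value(s) but depth is 2 — STACK UNDERFLOW

Answer: step 3: rot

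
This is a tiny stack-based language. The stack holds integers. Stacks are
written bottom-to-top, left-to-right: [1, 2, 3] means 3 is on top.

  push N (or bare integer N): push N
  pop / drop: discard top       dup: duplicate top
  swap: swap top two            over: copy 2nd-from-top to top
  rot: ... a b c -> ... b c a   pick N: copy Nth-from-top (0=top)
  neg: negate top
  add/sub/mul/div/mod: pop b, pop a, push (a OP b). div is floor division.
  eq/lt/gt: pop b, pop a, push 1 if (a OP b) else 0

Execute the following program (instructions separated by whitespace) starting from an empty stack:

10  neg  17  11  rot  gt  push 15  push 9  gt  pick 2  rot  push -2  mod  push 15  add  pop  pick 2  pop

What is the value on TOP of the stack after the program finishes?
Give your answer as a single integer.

After 'push 10': [10]
After 'neg': [-10]
After 'push 17': [-10, 17]
After 'push 11': [-10, 17, 11]
After 'rot': [17, 11, -10]
After 'gt': [17, 1]
After 'push 15': [17, 1, 15]
After 'push 9': [17, 1, 15, 9]
After 'gt': [17, 1, 1]
After 'pick 2': [17, 1, 1, 17]
After 'rot': [17, 1, 17, 1]
After 'push -2': [17, 1, 17, 1, -2]
After 'mod': [17, 1, 17, -1]
After 'push 15': [17, 1, 17, -1, 15]
After 'add': [17, 1, 17, 14]
After 'pop': [17, 1, 17]
After 'pick 2': [17, 1, 17, 17]
After 'pop': [17, 1, 17]

Answer: 17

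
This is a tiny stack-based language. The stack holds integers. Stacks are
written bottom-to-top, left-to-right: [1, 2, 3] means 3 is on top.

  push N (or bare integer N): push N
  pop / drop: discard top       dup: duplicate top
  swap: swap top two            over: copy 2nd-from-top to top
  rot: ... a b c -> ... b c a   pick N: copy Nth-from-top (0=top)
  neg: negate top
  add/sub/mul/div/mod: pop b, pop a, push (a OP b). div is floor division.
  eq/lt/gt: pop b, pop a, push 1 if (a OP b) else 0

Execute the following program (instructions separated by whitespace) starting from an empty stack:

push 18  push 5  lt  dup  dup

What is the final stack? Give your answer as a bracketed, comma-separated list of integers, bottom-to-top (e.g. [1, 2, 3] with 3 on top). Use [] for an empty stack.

After 'push 18': [18]
After 'push 5': [18, 5]
After 'lt': [0]
After 'dup': [0, 0]
After 'dup': [0, 0, 0]

Answer: [0, 0, 0]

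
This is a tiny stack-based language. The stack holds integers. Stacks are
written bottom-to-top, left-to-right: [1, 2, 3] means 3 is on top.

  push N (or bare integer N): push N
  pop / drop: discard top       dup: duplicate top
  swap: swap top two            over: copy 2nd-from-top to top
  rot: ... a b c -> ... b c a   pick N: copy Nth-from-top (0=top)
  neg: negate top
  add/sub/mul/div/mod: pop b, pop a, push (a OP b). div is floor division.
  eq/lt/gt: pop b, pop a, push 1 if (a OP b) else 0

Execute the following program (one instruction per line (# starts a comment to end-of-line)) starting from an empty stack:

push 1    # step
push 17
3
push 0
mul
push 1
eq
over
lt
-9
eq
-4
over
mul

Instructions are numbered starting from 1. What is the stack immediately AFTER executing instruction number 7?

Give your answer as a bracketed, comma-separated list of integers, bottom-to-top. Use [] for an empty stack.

Step 1 ('push 1'): [1]
Step 2 ('push 17'): [1, 17]
Step 3 ('3'): [1, 17, 3]
Step 4 ('push 0'): [1, 17, 3, 0]
Step 5 ('mul'): [1, 17, 0]
Step 6 ('push 1'): [1, 17, 0, 1]
Step 7 ('eq'): [1, 17, 0]

Answer: [1, 17, 0]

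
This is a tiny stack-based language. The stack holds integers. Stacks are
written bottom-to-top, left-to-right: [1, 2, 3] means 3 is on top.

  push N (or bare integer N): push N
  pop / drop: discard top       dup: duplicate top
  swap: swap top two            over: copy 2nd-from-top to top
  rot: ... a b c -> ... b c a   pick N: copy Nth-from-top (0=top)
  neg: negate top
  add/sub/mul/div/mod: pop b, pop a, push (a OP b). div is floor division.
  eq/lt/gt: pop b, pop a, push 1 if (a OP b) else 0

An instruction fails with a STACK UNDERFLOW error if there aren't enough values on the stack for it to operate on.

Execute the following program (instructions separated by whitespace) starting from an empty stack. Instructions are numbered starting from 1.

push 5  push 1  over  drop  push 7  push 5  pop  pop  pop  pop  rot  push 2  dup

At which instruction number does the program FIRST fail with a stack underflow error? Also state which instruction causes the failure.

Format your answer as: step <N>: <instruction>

Step 1 ('push 5'): stack = [5], depth = 1
Step 2 ('push 1'): stack = [5, 1], depth = 2
Step 3 ('over'): stack = [5, 1, 5], depth = 3
Step 4 ('drop'): stack = [5, 1], depth = 2
Step 5 ('push 7'): stack = [5, 1, 7], depth = 3
Step 6 ('push 5'): stack = [5, 1, 7, 5], depth = 4
Step 7 ('pop'): stack = [5, 1, 7], depth = 3
Step 8 ('pop'): stack = [5, 1], depth = 2
Step 9 ('pop'): stack = [5], depth = 1
Step 10 ('pop'): stack = [], depth = 0
Step 11 ('rot'): needs 3 value(s) but depth is 0 — STACK UNDERFLOW

Answer: step 11: rot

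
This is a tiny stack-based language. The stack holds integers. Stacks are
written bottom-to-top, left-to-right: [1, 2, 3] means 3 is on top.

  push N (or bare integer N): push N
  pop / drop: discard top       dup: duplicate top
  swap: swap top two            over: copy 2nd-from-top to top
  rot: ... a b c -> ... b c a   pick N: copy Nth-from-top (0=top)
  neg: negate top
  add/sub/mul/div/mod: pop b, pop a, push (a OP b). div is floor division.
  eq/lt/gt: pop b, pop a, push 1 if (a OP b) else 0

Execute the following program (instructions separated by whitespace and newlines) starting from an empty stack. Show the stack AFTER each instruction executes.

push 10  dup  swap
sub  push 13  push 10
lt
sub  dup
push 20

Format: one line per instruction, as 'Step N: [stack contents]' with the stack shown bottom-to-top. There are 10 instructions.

Step 1: [10]
Step 2: [10, 10]
Step 3: [10, 10]
Step 4: [0]
Step 5: [0, 13]
Step 6: [0, 13, 10]
Step 7: [0, 0]
Step 8: [0]
Step 9: [0, 0]
Step 10: [0, 0, 20]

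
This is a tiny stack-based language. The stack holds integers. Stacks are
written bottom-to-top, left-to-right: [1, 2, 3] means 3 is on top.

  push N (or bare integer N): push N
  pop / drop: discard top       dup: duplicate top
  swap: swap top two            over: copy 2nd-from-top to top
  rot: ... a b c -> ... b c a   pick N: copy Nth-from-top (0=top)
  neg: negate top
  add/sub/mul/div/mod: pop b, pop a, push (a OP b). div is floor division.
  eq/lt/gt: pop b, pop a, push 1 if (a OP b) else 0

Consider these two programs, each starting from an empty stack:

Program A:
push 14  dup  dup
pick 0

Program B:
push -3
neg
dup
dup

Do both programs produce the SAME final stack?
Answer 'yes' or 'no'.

Answer: no

Derivation:
Program A trace:
  After 'push 14': [14]
  After 'dup': [14, 14]
  After 'dup': [14, 14, 14]
  After 'pick 0': [14, 14, 14, 14]
Program A final stack: [14, 14, 14, 14]

Program B trace:
  After 'push -3': [-3]
  After 'neg': [3]
  After 'dup': [3, 3]
  After 'dup': [3, 3, 3]
Program B final stack: [3, 3, 3]
Same: no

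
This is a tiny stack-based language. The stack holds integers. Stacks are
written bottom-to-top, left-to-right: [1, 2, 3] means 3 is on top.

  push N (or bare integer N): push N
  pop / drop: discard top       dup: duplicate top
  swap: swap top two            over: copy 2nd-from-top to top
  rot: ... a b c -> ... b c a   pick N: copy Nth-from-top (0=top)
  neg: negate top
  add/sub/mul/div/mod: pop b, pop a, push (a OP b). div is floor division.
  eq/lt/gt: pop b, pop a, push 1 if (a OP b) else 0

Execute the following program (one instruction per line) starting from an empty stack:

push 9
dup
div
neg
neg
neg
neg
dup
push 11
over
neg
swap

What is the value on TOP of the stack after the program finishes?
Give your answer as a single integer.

Answer: 11

Derivation:
After 'push 9': [9]
After 'dup': [9, 9]
After 'div': [1]
After 'neg': [-1]
After 'neg': [1]
After 'neg': [-1]
After 'neg': [1]
After 'dup': [1, 1]
After 'push 11': [1, 1, 11]
After 'over': [1, 1, 11, 1]
After 'neg': [1, 1, 11, -1]
After 'swap': [1, 1, -1, 11]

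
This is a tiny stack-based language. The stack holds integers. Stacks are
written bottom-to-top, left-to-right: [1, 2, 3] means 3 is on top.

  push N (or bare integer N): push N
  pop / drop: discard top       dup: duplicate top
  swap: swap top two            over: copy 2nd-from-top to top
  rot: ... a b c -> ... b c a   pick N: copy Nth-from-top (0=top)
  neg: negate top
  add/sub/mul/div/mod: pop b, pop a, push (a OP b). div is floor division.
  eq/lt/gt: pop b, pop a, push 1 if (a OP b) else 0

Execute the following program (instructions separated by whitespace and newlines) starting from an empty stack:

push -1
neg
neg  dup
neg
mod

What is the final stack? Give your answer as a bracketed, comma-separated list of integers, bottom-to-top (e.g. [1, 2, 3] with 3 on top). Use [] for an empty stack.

After 'push -1': [-1]
After 'neg': [1]
After 'neg': [-1]
After 'dup': [-1, -1]
After 'neg': [-1, 1]
After 'mod': [0]

Answer: [0]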